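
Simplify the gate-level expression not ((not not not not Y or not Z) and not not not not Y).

not ((not not not not Y or not Z) and not not not not Y)
= not not not not not Y
= not not not Y
= not Y

not Y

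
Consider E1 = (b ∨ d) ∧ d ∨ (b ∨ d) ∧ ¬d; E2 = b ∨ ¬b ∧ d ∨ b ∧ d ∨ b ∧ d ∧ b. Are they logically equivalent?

E1: (b ∨ d) ∧ d ∨ (b ∨ d) ∧ ¬d
    = b ∨ d
E2: b ∨ ¬b ∧ d ∨ b ∧ d ∨ b ∧ d ∧ b
    = b ∨ ¬b ∧ d ∨ b ∧ d
    = b ∨ d
Both reduce to b ∨ d, so they are equivalent.

Yes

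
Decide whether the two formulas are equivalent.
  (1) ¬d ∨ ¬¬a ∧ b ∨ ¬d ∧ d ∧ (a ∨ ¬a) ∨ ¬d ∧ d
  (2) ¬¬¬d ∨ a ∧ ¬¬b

Yes

E1: ¬d ∨ ¬¬a ∧ b ∨ ¬d ∧ d ∧ (a ∨ ¬a) ∨ ¬d ∧ d
    = ¬d ∨ a ∧ b ∨ ¬d ∧ d ∧ (a ∨ ¬a) ∨ ¬d ∧ d   (double negation)
    = ¬d ∨ a ∧ b ∨ ¬d ∧ d ∨ ¬d ∧ d   (complement / identity)
    = ¬d ∨ a ∧ b ∨ ¬d ∧ d   (idempotence)
    = ¬d ∨ a ∧ b   (complement / identity)
E2: ¬¬¬d ∨ a ∧ ¬¬b
    = ¬d ∨ a ∧ ¬¬b   (double negation)
    = ¬d ∨ a ∧ b   (double negation)
Both reduce to ¬d ∨ a ∧ b, so they are equivalent.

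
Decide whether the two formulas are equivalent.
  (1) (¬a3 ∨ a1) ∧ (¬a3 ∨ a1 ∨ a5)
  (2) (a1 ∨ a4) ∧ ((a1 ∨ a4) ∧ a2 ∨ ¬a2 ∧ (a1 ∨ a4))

E1: (¬a3 ∨ a1) ∧ (¬a3 ∨ a1 ∨ a5)
    = ¬a3 ∨ a1
E2: (a1 ∨ a4) ∧ ((a1 ∨ a4) ∧ a2 ∨ ¬a2 ∧ (a1 ∨ a4))
    = (a1 ∨ a4) ∧ (a1 ∨ a4)
    = a1 ∨ a4
These differ: at a1=0, a2=0, a3=0, a4=0, a5=0, E1 = 1 but E2 = 0.

No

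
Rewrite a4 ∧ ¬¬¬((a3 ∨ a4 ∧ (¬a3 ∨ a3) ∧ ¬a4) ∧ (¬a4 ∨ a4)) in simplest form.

a4 ∧ ¬¬¬((a3 ∨ a4 ∧ (¬a3 ∨ a3) ∧ ¬a4) ∧ (¬a4 ∨ a4))
= a4 ∧ ¬¬¬((a3 ∨ a4 ∧ ¬a4) ∧ (¬a4 ∨ a4))
= a4 ∧ ¬((a3 ∨ a4 ∧ ¬a4) ∧ (¬a4 ∨ a4))
= a4 ∧ ¬(a3 ∧ (¬a4 ∨ a4))
= a4 ∧ ¬a3

a4 ∧ ¬a3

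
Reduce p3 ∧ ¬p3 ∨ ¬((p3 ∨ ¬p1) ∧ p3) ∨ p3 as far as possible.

True

p3 ∧ ¬p3 ∨ ¬((p3 ∨ ¬p1) ∧ p3) ∨ p3
= p3 ∧ ¬p3 ∨ ¬p3 ∨ p3   [absorption]
= ¬p3 ∨ p3   [complement / identity]
= True   [complement]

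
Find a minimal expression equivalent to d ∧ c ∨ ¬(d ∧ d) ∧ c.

c

d ∧ c ∨ ¬(d ∧ d) ∧ c
= d ∧ c ∨ ¬d ∧ c   (idempotence)
= c   (distribution)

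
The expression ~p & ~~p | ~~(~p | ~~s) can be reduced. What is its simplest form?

~p & ~~p | ~~(~p | ~~s)
= ~p & p | ~~(~p | ~~s)   (double negation)
= ~p & p | ~~(~p | s)   (double negation)
= ~~(~p | s)   (complement / identity)
= ~p | s   (double negation)

~p | s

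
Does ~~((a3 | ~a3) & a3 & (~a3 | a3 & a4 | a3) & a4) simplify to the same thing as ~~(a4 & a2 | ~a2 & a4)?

No

E1: ~~((a3 | ~a3) & a3 & (~a3 | a3 & a4 | a3) & a4)
    = ~~((a3 | ~a3) & a3 & (~a3 | a3) & a4)
    = ~~(a3 & (~a3 | a3) & a4)
    = a3 & (~a3 | a3) & a4
    = a3 & a4
E2: ~~(a4 & a2 | ~a2 & a4)
    = ~~a4
    = a4
These differ: at a2=0, a3=0, a4=1, E1 = 0 but E2 = 1.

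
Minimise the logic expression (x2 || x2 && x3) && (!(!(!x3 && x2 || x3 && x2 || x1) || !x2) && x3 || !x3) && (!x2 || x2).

(x2 || x2 && x3) && (!(!(!x3 && x2 || x3 && x2 || x1) || !x2) && x3 || !x3) && (!x2 || x2)
= (x2 || x2 && x3) && (!(!(x2 || x1) || !x2) && x3 || !x3) && (!x2 || x2)   — distribution
= (x2 || x2 && x3) && ((x2 || x1) && x2 && x3 || !x3) && (!x2 || x2)   — De Morgan
= (x2 || x2 && x3) && (x2 && x3 || !x3) && (!x2 || x2)   — absorption
= (x2 || x2 && x3) && (x2 && x3 || !x3)   — complement / identity
= x2 && !x3 || x2 && x3   — distribution
= x2   — distribution

x2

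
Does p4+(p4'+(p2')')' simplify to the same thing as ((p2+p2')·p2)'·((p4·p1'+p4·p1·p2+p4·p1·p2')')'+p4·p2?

E1: p4+(p4'+(p2')')'
    = p4+p4·p2'   (De Morgan)
    = p4   (absorption)
E2: ((p2+p2')·p2)'·((p4·p1'+p4·p1·p2+p4·p1·p2')')'+p4·p2
    = ((p2+p2')·p2)'·((p4·p1'+p4·p1)')'+p4·p2   (distribution)
    = p2'·((p4·p1'+p4·p1)')'+p4·p2   (complement / identity)
    = p2'·(p4')'+p4·p2   (distribution)
    = p2'·p4+p4·p2   (double negation)
    = p4   (distribution)
Both reduce to p4, so they are equivalent.

Yes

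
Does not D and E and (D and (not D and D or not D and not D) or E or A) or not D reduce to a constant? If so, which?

not D and E and (D and (not D and D or not D and not D) or E or A) or not D
= not D and E and (D and not D or E or A) or not D   — distribution
= not D and E and (E or A) or not D   — complement / identity
= not D and E or not D   — absorption
= not D   — absorption
This depends on D, so it is not a constant.

no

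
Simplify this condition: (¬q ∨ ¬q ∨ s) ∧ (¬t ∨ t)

(¬q ∨ ¬q ∨ s) ∧ (¬t ∨ t)
= (¬q ∨ s) ∧ (¬t ∨ t)   [idempotence]
= ¬q ∨ s   [complement / identity]

¬q ∨ s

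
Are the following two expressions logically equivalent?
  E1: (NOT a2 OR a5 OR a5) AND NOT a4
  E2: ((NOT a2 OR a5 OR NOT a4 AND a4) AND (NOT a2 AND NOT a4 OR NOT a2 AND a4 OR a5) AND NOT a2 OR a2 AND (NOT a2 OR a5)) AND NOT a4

Yes

E1: (NOT a2 OR a5 OR a5) AND NOT a4
    = (NOT a2 OR a5) AND NOT a4
E2: ((NOT a2 OR a5 OR NOT a4 AND a4) AND (NOT a2 AND NOT a4 OR NOT a2 AND a4 OR a5) AND NOT a2 OR a2 AND (NOT a2 OR a5)) AND NOT a4
    = ((NOT a2 OR a5) AND (NOT a2 AND NOT a4 OR NOT a2 AND a4 OR a5) AND NOT a2 OR a2 AND (NOT a2 OR a5)) AND NOT a4
    = ((NOT a2 OR a5) AND (NOT a2 OR a5) AND NOT a2 OR a2 AND (NOT a2 OR a5)) AND NOT a4
    = ((NOT a2 OR a5) AND NOT a2 OR a2 AND (NOT a2 OR a5)) AND NOT a4
    = (NOT a2 OR a5) AND NOT a4
Both reduce to (NOT a2 OR a5) AND NOT a4, so they are equivalent.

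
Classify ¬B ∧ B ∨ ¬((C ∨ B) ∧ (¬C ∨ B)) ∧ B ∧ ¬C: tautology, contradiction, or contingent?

contradiction

¬B ∧ B ∨ ¬((C ∨ B) ∧ (¬C ∨ B)) ∧ B ∧ ¬C
= ¬B ∧ B ∨ ¬(B ∨ C ∧ ¬C) ∧ B ∧ ¬C   (distribution)
= ¬B ∧ B ∨ ¬B ∧ B ∧ ¬C   (complement / identity)
= ¬B ∧ B   (absorption)
= False   (complement)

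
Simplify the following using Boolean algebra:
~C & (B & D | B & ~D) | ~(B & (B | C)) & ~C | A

~C | A

~C & (B & D | B & ~D) | ~(B & (B | C)) & ~C | A
= ~C & (B & D | B & ~D) | ~B & ~C | A   [absorption]
= ~C & B | ~B & ~C | A   [distribution]
= ~C | A   [distribution]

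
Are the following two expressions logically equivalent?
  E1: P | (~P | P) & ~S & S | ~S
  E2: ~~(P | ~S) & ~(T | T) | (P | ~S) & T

Yes

E1: P | (~P | P) & ~S & S | ~S
    = P | ~S & S | ~S   (complement / identity)
    = P | ~S   (complement / identity)
E2: ~~(P | ~S) & ~(T | T) | (P | ~S) & T
    = (P | ~S) & ~(T | T) | (P | ~S) & T   (double negation)
    = (P | ~S) & ~T | (P | ~S) & T   (idempotence)
    = P | ~S   (distribution)
Both reduce to P | ~S, so they are equivalent.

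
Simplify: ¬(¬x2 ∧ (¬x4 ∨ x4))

x2

¬(¬x2 ∧ (¬x4 ∨ x4))
= ¬¬x2   (complement / identity)
= x2   (double negation)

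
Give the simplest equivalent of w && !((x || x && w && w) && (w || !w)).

w && !((x || x && w && w) && (w || !w))
= w && !((x || x && w) && (w || !w))
= w && !(x || x && w)
= w && !x

w && !x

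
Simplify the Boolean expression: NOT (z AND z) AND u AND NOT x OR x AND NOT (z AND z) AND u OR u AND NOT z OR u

u

NOT (z AND z) AND u AND NOT x OR x AND NOT (z AND z) AND u OR u AND NOT z OR u
= NOT (z AND z) AND u OR u AND NOT z OR u   (distribution)
= NOT z AND u OR u AND NOT z OR u   (idempotence)
= u AND (NOT z OR NOT z) OR u   (distribution)
= u AND NOT z OR u   (idempotence)
= u   (absorption)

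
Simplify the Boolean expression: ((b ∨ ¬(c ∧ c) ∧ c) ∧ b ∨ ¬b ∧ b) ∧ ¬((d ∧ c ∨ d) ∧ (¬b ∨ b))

((b ∨ ¬(c ∧ c) ∧ c) ∧ b ∨ ¬b ∧ b) ∧ ¬((d ∧ c ∨ d) ∧ (¬b ∨ b))
= ((b ∨ ¬c ∧ c) ∧ b ∨ ¬b ∧ b) ∧ ¬((d ∧ c ∨ d) ∧ (¬b ∨ b))   [idempotence]
= ((b ∨ ¬c ∧ c) ∧ b ∨ ¬b ∧ b) ∧ ¬(d ∧ c ∨ d)   [complement / identity]
= (b ∧ b ∨ ¬b ∧ b) ∧ ¬(d ∧ c ∨ d)   [complement / identity]
= b ∧ ¬(d ∧ c ∨ d)   [distribution]
= b ∧ ¬d   [absorption]

b ∧ ¬d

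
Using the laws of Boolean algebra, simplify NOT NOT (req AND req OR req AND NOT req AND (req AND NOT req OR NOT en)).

NOT NOT (req AND req OR req AND NOT req AND (req AND NOT req OR NOT en))
= NOT NOT (req AND req OR req AND NOT req)   [absorption]
= NOT NOT req   [distribution]
= req   [double negation]

req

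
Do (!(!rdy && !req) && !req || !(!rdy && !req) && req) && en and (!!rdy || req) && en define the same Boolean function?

Yes

E1: (!(!rdy && !req) && !req || !(!rdy && !req) && req) && en
    = !(!rdy && !req) && en   — distribution
    = (rdy || req) && en   — De Morgan
E2: (!!rdy || req) && en
    = (rdy || req) && en   — double negation
Both reduce to (rdy || req) && en, so they are equivalent.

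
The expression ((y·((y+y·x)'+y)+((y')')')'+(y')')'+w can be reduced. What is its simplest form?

y'+w

((y·((y+y·x)'+y)+((y')')')'+(y')')'+w
= ((y·(y'+y)+((y')')')'+(y')')'+w   — absorption
= ((y+((y')')')'+(y')')'+w   — complement / identity
= (y+((y')')')·y'+w   — De Morgan
= (y+y')·y'+w   — double negation
= y'+w   — complement / identity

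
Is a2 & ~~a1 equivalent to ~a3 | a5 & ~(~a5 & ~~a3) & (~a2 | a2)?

E1: a2 & ~~a1
    = a2 & a1   [double negation]
E2: ~a3 | a5 & ~(~a5 & ~~a3) & (~a2 | a2)
    = ~a3 | a5 & ~(~a5 & ~~a3)   [complement / identity]
    = ~a3 | a5 & (a5 | ~a3)   [De Morgan]
    = ~a3 | a5   [absorption]
These differ: at a1=0, a2=0, a3=0, a5=0, E1 = 0 but E2 = 1.

No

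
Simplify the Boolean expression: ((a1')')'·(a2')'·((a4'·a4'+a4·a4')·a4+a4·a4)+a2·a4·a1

a2·a4

((a1')')'·(a2')'·((a4'·a4'+a4·a4')·a4+a4·a4)+a2·a4·a1
= ((a1')')'·a2·((a4'·a4'+a4·a4')·a4+a4·a4)+a2·a4·a1
= ((a1')')'·a2·(a4'·a4+a4·a4)+a2·a4·a1
= ((a1')')'·a2·a4+a2·a4·a1
= a1'·a2·a4+a2·a4·a1
= a2·a4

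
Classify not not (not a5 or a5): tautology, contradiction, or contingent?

tautology

not not (not a5 or a5)
= not a5 or a5   (double negation)
= True   (complement)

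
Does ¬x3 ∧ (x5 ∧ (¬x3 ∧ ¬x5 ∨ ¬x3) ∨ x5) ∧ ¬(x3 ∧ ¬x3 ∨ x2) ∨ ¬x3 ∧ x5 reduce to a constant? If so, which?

no

¬x3 ∧ (x5 ∧ (¬x3 ∧ ¬x5 ∨ ¬x3) ∨ x5) ∧ ¬(x3 ∧ ¬x3 ∨ x2) ∨ ¬x3 ∧ x5
= ¬x3 ∧ (x5 ∧ ¬x3 ∨ x5) ∧ ¬(x3 ∧ ¬x3 ∨ x2) ∨ ¬x3 ∧ x5
= ¬x3 ∧ (x5 ∧ ¬x3 ∨ x5) ∧ ¬x2 ∨ ¬x3 ∧ x5
= ¬x3 ∧ x5 ∧ ¬x2 ∨ ¬x3 ∧ x5
= ¬x3 ∧ x5
This depends on x3, x5, so it is not a constant.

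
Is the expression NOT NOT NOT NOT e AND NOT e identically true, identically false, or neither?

NOT NOT NOT NOT e AND NOT e
= NOT NOT e AND NOT e
= e AND NOT e
= FALSE

identically false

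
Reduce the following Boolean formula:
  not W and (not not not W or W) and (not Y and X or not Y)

not W and not Y

not W and (not not not W or W) and (not Y and X or not Y)
= not W and (not W or W) and (not Y and X or not Y)   — double negation
= not W and (not Y and X or not Y)   — complement / identity
= not W and not Y   — absorption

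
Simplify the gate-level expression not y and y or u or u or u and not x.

not y and y or u or u or u and not x
= not y and y or u or u   — absorption
= u or u   — complement / identity
= u   — idempotence

u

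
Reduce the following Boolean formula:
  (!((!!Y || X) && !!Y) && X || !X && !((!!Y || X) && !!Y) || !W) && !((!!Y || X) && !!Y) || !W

(!((!!Y || X) && !!Y) && X || !X && !((!!Y || X) && !!Y) || !W) && !((!!Y || X) && !!Y) || !W
= (!((!!Y || X) && !!Y) || !W) && !((!!Y || X) && !!Y) || !W
= !((!!Y || X) && !!Y) || !W
= !!!Y || !W
= !Y || !W

!Y || !W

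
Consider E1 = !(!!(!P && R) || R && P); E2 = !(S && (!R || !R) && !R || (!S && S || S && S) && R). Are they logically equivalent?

No

E1: !(!!(!P && R) || R && P)
    = !(!P && R || R && P)
    = !R
E2: !(S && (!R || !R) && !R || (!S && S || S && S) && R)
    = !(S && !R && !R || (!S && S || S && S) && R)
    = !(S && !R && !R || S && R)
    = !(S && !R || S && R)
    = !S
These differ: at P=0, R=1, S=0, E1 = 0 but E2 = 1.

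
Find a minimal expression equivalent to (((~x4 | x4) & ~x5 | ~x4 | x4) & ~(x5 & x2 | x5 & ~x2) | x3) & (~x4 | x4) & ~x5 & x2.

(((~x4 | x4) & ~x5 | ~x4 | x4) & ~(x5 & x2 | x5 & ~x2) | x3) & (~x4 | x4) & ~x5 & x2
= (((~x4 | x4) & ~x5 | ~x4 | x4) & ~x5 | x3) & (~x4 | x4) & ~x5 & x2   (distribution)
= ((~x4 | x4) & ~x5 | x3) & (~x4 | x4) & ~x5 & x2   (absorption)
= (~x4 | x4) & ~x5 & x2   (absorption)
= ~x5 & x2   (complement / identity)

~x5 & x2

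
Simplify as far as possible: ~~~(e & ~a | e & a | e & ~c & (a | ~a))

~~~(e & ~a | e & a | e & ~c & (a | ~a))
= ~~~(e | e & ~c & (a | ~a))   — distribution
= ~~~(e | e & ~c)   — complement / identity
= ~(e | e & ~c)   — double negation
= ~e   — absorption

~e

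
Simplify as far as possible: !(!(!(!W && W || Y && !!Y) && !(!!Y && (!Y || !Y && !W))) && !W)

!Y || W

!(!(!(!W && W || Y && !!Y) && !(!!Y && (!Y || !Y && !W))) && !W)
= !(!(!(Y && !!Y) && !(!!Y && (!Y || !Y && !W))) && !W)   [complement / identity]
= !(!(!(Y && !!Y) && !(!!Y && !Y)) && !W)   [absorption]
= !((Y && !!Y || !!Y && !Y) && !W)   [De Morgan]
= !(!!Y && !W)   [distribution]
= !Y || W   [De Morgan]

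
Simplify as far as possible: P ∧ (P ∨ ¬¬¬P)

P

P ∧ (P ∨ ¬¬¬P)
= P ∧ (P ∨ ¬P)
= P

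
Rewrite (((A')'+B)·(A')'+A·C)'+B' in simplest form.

(((A')'+B)·(A')'+A·C)'+B'
= ((A')'+A·C)'+B'   — absorption
= (A+A·C)'+B'   — double negation
= A'+B'   — absorption

A'+B'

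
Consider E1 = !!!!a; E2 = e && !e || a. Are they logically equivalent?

Yes

E1: !!!!a
    = !!a   — double negation
    = a   — double negation
E2: e && !e || a
    = a   — complement / identity
Both reduce to a, so they are equivalent.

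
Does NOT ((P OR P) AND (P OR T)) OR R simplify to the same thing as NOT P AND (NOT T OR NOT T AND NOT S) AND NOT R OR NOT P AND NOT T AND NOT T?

E1: NOT ((P OR P) AND (P OR T)) OR R
    = NOT (P AND (P OR T)) OR R   — idempotence
    = NOT P OR R   — absorption
E2: NOT P AND (NOT T OR NOT T AND NOT S) AND NOT R OR NOT P AND NOT T AND NOT T
    = NOT P AND NOT T AND NOT R OR NOT P AND NOT T AND NOT T   — absorption
    = NOT P AND NOT T AND NOT R OR NOT P AND NOT T   — idempotence
    = NOT P AND NOT T   — absorption
These differ: at P=1, R=1, S=1, T=1, E1 = 1 but E2 = 0.

No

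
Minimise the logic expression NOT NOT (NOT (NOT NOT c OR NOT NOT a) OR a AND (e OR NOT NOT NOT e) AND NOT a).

NOT c AND NOT a

NOT NOT (NOT (NOT NOT c OR NOT NOT a) OR a AND (e OR NOT NOT NOT e) AND NOT a)
= NOT (NOT NOT c OR NOT NOT a) OR a AND (e OR NOT NOT NOT e) AND NOT a
= NOT (NOT NOT c OR NOT NOT a) OR a AND (e OR NOT e) AND NOT a
= NOT (NOT NOT c OR NOT NOT a) OR a AND NOT a
= NOT c AND NOT a OR a AND NOT a
= NOT c AND NOT a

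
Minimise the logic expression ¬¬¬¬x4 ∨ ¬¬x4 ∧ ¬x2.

¬¬¬¬x4 ∨ ¬¬x4 ∧ ¬x2
= ¬¬x4 ∨ ¬¬x4 ∧ ¬x2   (double negation)
= ¬¬x4   (absorption)
= x4   (double negation)

x4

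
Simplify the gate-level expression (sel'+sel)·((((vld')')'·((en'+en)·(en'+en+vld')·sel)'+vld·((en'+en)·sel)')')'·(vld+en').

(sel'+sel)·((((vld')')'·((en'+en)·(en'+en+vld')·sel)'+vld·((en'+en)·sel)')')'·(vld+en')
= ((((vld')')'·((en'+en)·(en'+en+vld')·sel)'+vld·((en'+en)·sel)')')'·(vld+en')   (complement / identity)
= ((((vld')')'·((en'+en)·sel)'+vld·((en'+en)·sel)')')'·(vld+en')   (absorption)
= ((vld'·((en'+en)·sel)'+vld·((en'+en)·sel)')')'·(vld+en')   (double negation)
= (vld'·((en'+en)·sel)'+vld·((en'+en)·sel)')·(vld+en')   (double negation)
= ((en'+en)·sel)'·(vld+en')   (distribution)
= sel'·(vld+en')   (complement / identity)

sel'·(vld+en')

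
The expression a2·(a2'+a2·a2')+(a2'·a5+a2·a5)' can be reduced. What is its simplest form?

a5'

a2·(a2'+a2·a2')+(a2'·a5+a2·a5)'
= a2·(a2'+a2·a2')+a5'   — distribution
= a2·a2'+a5'   — complement / identity
= a5'   — complement / identity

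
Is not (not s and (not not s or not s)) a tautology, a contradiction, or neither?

not (not s and (not not s or not s))
= not (not s and (s or not s))
= not not s
= s
This depends on s, so it is not a constant.

neither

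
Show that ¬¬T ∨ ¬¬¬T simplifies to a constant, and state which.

¬¬T ∨ ¬¬¬T
= ¬¬T ∨ ¬T   [double negation]
= T ∨ ¬T   [double negation]
= True   [complement]

True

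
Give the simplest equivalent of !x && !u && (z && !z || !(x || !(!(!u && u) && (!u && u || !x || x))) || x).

!x && !u

!x && !u && (z && !z || !(x || !(!(!u && u) && (!u && u || !x || x))) || x)
= !x && !u && (!(x || !(!(!u && u) && (!u && u || !x || x))) || x)   (complement / identity)
= !x && !u && (!(x || !(!(!u && u) && (!x || x))) || x)   (complement / identity)
= !x && !u && (!(x || !!(!u && u)) || x)   (complement / identity)
= !x && !u && (!(x || !u && u) || x)   (double negation)
= !x && !u && (!x || x)   (complement / identity)
= !x && !u   (complement / identity)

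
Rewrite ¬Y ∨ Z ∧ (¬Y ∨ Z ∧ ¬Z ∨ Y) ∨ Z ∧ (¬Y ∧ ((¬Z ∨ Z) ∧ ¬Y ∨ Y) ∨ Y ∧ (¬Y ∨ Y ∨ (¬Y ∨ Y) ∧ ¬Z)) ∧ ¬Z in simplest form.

¬Y ∨ Z

¬Y ∨ Z ∧ (¬Y ∨ Z ∧ ¬Z ∨ Y) ∨ Z ∧ (¬Y ∧ ((¬Z ∨ Z) ∧ ¬Y ∨ Y) ∨ Y ∧ (¬Y ∨ Y ∨ (¬Y ∨ Y) ∧ ¬Z)) ∧ ¬Z
= ¬Y ∨ Z ∧ (¬Y ∨ Z ∧ ¬Z ∨ Y) ∨ Z ∧ (¬Y ∧ (¬Y ∨ Y) ∨ Y ∧ (¬Y ∨ Y ∨ (¬Y ∨ Y) ∧ ¬Z)) ∧ ¬Z   [complement / identity]
= ¬Y ∨ Z ∧ (¬Y ∨ Z ∧ ¬Z ∨ Y) ∨ Z ∧ (¬Y ∧ (¬Y ∨ Y) ∨ Y ∧ (¬Y ∨ Y)) ∧ ¬Z   [absorption]
= ¬Y ∨ Z ∧ (¬Y ∨ Z ∧ ¬Z ∨ Y) ∨ Z ∧ (¬Y ∨ Y) ∧ ¬Z   [distribution]
= ¬Y ∨ Z ∧ (¬Y ∨ Y) ∨ Z ∧ (¬Y ∨ Y) ∧ ¬Z   [complement / identity]
= ¬Y ∨ Z ∧ (¬Y ∨ Y)   [absorption]
= ¬Y ∨ Z   [complement / identity]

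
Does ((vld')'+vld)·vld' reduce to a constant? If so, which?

((vld')'+vld)·vld'
= (vld+vld)·vld'   [double negation]
= vld·vld'   [idempotence]
= 0   [complement]

yes, False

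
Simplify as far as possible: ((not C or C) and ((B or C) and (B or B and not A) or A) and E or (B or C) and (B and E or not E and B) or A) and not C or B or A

((not C or C) and ((B or C) and (B or B and not A) or A) and E or (B or C) and (B and E or not E and B) or A) and not C or B or A
= ((not C or C) and ((B or C) and (B or B and not A) or A) and E or (B or C) and B or A) and not C or B or A   (distribution)
= (((B or C) and (B or B and not A) or A) and E or (B or C) and B or A) and not C or B or A   (complement / identity)
= (((B or C) and B or A) and E or (B or C) and B or A) and not C or B or A   (absorption)
= ((B or C) and B or A) and not C or B or A   (absorption)
= (B or A) and not C or B or A   (absorption)
= B or A   (absorption)

B or A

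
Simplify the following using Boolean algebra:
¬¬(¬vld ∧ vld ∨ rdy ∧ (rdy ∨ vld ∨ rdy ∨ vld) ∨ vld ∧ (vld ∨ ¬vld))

rdy ∨ vld

¬¬(¬vld ∧ vld ∨ rdy ∧ (rdy ∨ vld ∨ rdy ∨ vld) ∨ vld ∧ (vld ∨ ¬vld))
= ¬vld ∧ vld ∨ rdy ∧ (rdy ∨ vld ∨ rdy ∨ vld) ∨ vld ∧ (vld ∨ ¬vld)
= rdy ∧ (rdy ∨ vld ∨ rdy ∨ vld) ∨ vld ∧ (vld ∨ ¬vld)
= rdy ∧ (rdy ∨ vld) ∨ vld ∧ (vld ∨ ¬vld)
= rdy ∧ (rdy ∨ vld) ∨ vld
= rdy ∨ vld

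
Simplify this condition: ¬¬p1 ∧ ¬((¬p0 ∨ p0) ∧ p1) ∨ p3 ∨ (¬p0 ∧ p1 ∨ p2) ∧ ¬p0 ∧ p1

p3 ∨ ¬p0 ∧ p1

¬¬p1 ∧ ¬((¬p0 ∨ p0) ∧ p1) ∨ p3 ∨ (¬p0 ∧ p1 ∨ p2) ∧ ¬p0 ∧ p1
= ¬¬p1 ∧ ¬p1 ∨ p3 ∨ (¬p0 ∧ p1 ∨ p2) ∧ ¬p0 ∧ p1
= p1 ∧ ¬p1 ∨ p3 ∨ (¬p0 ∧ p1 ∨ p2) ∧ ¬p0 ∧ p1
= p1 ∧ ¬p1 ∨ p3 ∨ ¬p0 ∧ p1
= p3 ∨ ¬p0 ∧ p1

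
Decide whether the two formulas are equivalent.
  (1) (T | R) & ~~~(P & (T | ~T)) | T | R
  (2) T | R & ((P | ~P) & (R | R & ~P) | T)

E1: (T | R) & ~~~(P & (T | ~T)) | T | R
    = (T | R) & ~(P & (T | ~T)) | T | R
    = (T | R) & ~P | T | R
    = T | R
E2: T | R & ((P | ~P) & (R | R & ~P) | T)
    = T | R & (R | R & ~P | T)
    = T | R & (R | T)
    = T | R
Both reduce to T | R, so they are equivalent.

Yes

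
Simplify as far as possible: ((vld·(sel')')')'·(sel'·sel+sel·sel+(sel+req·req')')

((vld·(sel')')')'·(sel'·sel+sel·sel+(sel+req·req')')
= ((vld·(sel')')')'·(sel+(sel+req·req')')   (distribution)
= ((vld·(sel')')')'·(sel+sel')   (complement / identity)
= vld·(sel')'·(sel+sel')   (double negation)
= vld·sel·(sel+sel')   (double negation)
= vld·sel   (complement / identity)

vld·sel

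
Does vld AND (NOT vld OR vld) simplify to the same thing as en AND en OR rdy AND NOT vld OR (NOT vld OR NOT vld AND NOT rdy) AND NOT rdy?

No

E1: vld AND (NOT vld OR vld)
    = vld   — complement / identity
E2: en AND en OR rdy AND NOT vld OR (NOT vld OR NOT vld AND NOT rdy) AND NOT rdy
    = en AND en OR rdy AND NOT vld OR NOT vld AND NOT rdy   — absorption
    = en AND en OR NOT vld   — distribution
    = en OR NOT vld   — idempotence
These differ: at en=1, rdy=0, vld=0, E1 = 0 but E2 = 1.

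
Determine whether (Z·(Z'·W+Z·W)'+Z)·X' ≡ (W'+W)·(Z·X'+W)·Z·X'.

Yes

E1: (Z·(Z'·W+Z·W)'+Z)·X'
    = (Z·W'+Z)·X'
    = Z·X'
E2: (W'+W)·(Z·X'+W)·Z·X'
    = (Z·X'+W)·Z·X'
    = Z·X'
Both reduce to Z·X', so they are equivalent.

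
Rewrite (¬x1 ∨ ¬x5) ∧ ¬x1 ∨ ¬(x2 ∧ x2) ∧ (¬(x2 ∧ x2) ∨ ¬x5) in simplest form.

(¬x1 ∨ ¬x5) ∧ ¬x1 ∨ ¬(x2 ∧ x2) ∧ (¬(x2 ∧ x2) ∨ ¬x5)
= (¬x1 ∨ ¬x5) ∧ ¬x1 ∨ ¬(x2 ∧ x2)   [absorption]
= (¬x1 ∨ ¬x5) ∧ ¬x1 ∨ ¬x2   [idempotence]
= ¬x1 ∨ ¬x2   [absorption]

¬x1 ∨ ¬x2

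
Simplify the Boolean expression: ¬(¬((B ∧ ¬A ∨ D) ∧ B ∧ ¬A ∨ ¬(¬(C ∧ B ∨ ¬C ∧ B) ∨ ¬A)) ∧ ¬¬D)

¬(¬((B ∧ ¬A ∨ D) ∧ B ∧ ¬A ∨ ¬(¬(C ∧ B ∨ ¬C ∧ B) ∨ ¬A)) ∧ ¬¬D)
= ¬(¬(B ∧ ¬A ∨ ¬(¬(C ∧ B ∨ ¬C ∧ B) ∨ ¬A)) ∧ ¬¬D)
= ¬(¬(B ∧ ¬A ∨ ¬(¬B ∨ ¬A)) ∧ ¬¬D)
= ¬(¬(B ∧ ¬A ∨ B ∧ A) ∧ ¬¬D)
= ¬(¬B ∧ ¬¬D)
= B ∨ ¬D

B ∨ ¬D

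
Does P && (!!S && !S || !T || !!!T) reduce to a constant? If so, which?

P && (!!S && !S || !T || !!!T)
= P && (!!S && !S || !T || !T)
= P && (S && !S || !T || !T)
= P && (!T || !T)
= P && !T
This depends on P, T, so it is not a constant.

no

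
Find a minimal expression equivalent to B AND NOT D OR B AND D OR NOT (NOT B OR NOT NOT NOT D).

B AND NOT D OR B AND D OR NOT (NOT B OR NOT NOT NOT D)
= B OR NOT (NOT B OR NOT NOT NOT D)   — distribution
= B OR B AND NOT NOT D   — De Morgan
= B OR B AND D   — double negation
= B   — absorption

B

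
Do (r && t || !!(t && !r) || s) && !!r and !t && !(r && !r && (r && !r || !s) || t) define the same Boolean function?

E1: (r && t || !!(t && !r) || s) && !!r
    = (r && t || t && !r || s) && !!r   [double negation]
    = (t || s) && !!r   [distribution]
    = (t || s) && r   [double negation]
E2: !t && !(r && !r && (r && !r || !s) || t)
    = !t && !(r && !r || t)   [absorption]
    = !t && !t   [complement / identity]
    = !t   [idempotence]
These differ: at r=0, s=1, t=0, E1 = 0 but E2 = 1.

No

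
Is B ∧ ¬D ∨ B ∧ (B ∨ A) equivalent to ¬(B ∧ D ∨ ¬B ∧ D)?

No

E1: B ∧ ¬D ∨ B ∧ (B ∨ A)
    = B ∧ ¬D ∨ B   (absorption)
    = B   (absorption)
E2: ¬(B ∧ D ∨ ¬B ∧ D)
    = ¬D   (distribution)
These differ: at A=0, B=0, D=0, E1 = 0 but E2 = 1.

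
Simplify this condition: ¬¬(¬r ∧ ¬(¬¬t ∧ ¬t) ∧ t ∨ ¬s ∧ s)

¬¬(¬r ∧ ¬(¬¬t ∧ ¬t) ∧ t ∨ ¬s ∧ s)
= ¬r ∧ ¬(¬¬t ∧ ¬t) ∧ t ∨ ¬s ∧ s   — double negation
= ¬r ∧ (¬t ∨ t) ∧ t ∨ ¬s ∧ s   — De Morgan
= ¬r ∧ (¬t ∨ t) ∧ t   — complement / identity
= ¬r ∧ t   — complement / identity

¬r ∧ t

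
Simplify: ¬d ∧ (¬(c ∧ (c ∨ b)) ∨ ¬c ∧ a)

¬d ∧ ¬c

¬d ∧ (¬(c ∧ (c ∨ b)) ∨ ¬c ∧ a)
= ¬d ∧ (¬c ∨ ¬c ∧ a)   [absorption]
= ¬d ∧ ¬c   [absorption]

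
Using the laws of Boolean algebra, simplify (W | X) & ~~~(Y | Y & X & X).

(W | X) & ~Y

(W | X) & ~~~(Y | Y & X & X)
= (W | X) & ~~~(Y | Y & X)
= (W | X) & ~(Y | Y & X)
= (W | X) & ~Y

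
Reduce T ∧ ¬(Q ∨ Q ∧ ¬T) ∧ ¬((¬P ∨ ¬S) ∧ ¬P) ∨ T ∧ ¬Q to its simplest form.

T ∧ ¬Q

T ∧ ¬(Q ∨ Q ∧ ¬T) ∧ ¬((¬P ∨ ¬S) ∧ ¬P) ∨ T ∧ ¬Q
= T ∧ ¬(Q ∨ Q ∧ ¬T) ∧ ¬¬P ∨ T ∧ ¬Q   (absorption)
= T ∧ ¬Q ∧ ¬¬P ∨ T ∧ ¬Q   (absorption)
= T ∧ ¬Q ∧ P ∨ T ∧ ¬Q   (double negation)
= T ∧ ¬Q   (absorption)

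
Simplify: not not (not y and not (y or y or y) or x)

not not (not y and not (y or y or y) or x)
= not not (not y and not (y or y) or x)   [idempotence]
= not not (not y and not y or x)   [idempotence]
= not not (not y or x)   [idempotence]
= not y or x   [double negation]

not y or x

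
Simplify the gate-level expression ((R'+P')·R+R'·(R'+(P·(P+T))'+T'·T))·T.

((R'+P')·R+R'·(R'+(P·(P+T))'+T'·T))·T
= ((R'+P')·R+R'·(R'+(P·(P+T))'))·T   (complement / identity)
= ((R'+P')·R+R'·(R'+P'))·T   (absorption)
= (R'+P')·T   (distribution)

(R'+P')·T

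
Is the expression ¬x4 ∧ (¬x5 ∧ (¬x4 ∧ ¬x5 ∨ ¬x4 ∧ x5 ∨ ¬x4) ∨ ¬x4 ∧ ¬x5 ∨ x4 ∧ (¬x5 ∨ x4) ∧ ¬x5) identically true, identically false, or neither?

neither

¬x4 ∧ (¬x5 ∧ (¬x4 ∧ ¬x5 ∨ ¬x4 ∧ x5 ∨ ¬x4) ∨ ¬x4 ∧ ¬x5 ∨ x4 ∧ (¬x5 ∨ x4) ∧ ¬x5)
= ¬x4 ∧ (¬x5 ∧ (¬x4 ∧ ¬x5 ∨ ¬x4 ∧ x5 ∨ ¬x4) ∨ ¬x4 ∧ ¬x5 ∨ x4 ∧ ¬x5)
= ¬x4 ∧ (¬x5 ∧ (¬x4 ∧ ¬x5 ∨ ¬x4) ∨ ¬x4 ∧ ¬x5 ∨ x4 ∧ ¬x5)
= ¬x4 ∧ (¬x5 ∧ (¬x4 ∧ ¬x5 ∨ ¬x4) ∨ ¬x5)
= ¬x4 ∧ (¬x5 ∧ ¬x4 ∨ ¬x5)
= ¬x4 ∧ ¬x5
This depends on x4, x5, so it is not a constant.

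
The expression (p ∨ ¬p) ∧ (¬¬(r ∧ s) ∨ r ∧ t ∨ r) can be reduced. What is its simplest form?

r

(p ∨ ¬p) ∧ (¬¬(r ∧ s) ∨ r ∧ t ∨ r)
= ¬¬(r ∧ s) ∨ r ∧ t ∨ r   [complement / identity]
= r ∧ s ∨ r ∧ t ∨ r   [double negation]
= r ∧ s ∨ r   [absorption]
= r   [absorption]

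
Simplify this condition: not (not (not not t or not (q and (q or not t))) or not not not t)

not (not (not not t or not (q and (q or not t))) or not not not t)
= (not not t or not (q and (q or not t))) and not not t   [De Morgan]
= (not not t or not q) and not not t   [absorption]
= not not t   [absorption]
= t   [double negation]

t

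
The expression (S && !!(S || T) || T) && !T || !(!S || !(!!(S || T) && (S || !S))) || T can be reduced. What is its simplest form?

S || T

(S && !!(S || T) || T) && !T || !(!S || !(!!(S || T) && (S || !S))) || T
= (S && !!(S || T) || T) && !T || !(!S || !!!(S || T)) || T   [complement / identity]
= (S && !!(S || T) || T) && !T || S && !!(S || T) || T   [De Morgan]
= S && !!(S || T) || T   [absorption]
= S && (S || T) || T   [double negation]
= S || T   [absorption]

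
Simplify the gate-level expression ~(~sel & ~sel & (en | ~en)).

~(~sel & ~sel & (en | ~en))
= ~(~sel & (en | ~en))
= ~~sel
= sel

sel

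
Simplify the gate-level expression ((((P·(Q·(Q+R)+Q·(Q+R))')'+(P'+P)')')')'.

((((P·(Q·(Q+R)+Q·(Q+R))')'+(P'+P)')')')'
= ((((P·(Q·(Q+R))')'+(P'+P)')')')'   [idempotence]
= ((P·(Q·(Q+R))')'+(P'+P)')'   [double negation]
= P·(Q·(Q+R))'·(P'+P)   [De Morgan]
= P·(Q·(Q+R))'   [complement / identity]
= P·Q'   [absorption]

P·Q'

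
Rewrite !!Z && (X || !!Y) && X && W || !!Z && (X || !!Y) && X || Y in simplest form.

!!Z && (X || !!Y) && X && W || !!Z && (X || !!Y) && X || Y
= !!Z && (X || !!Y) && X || Y   [absorption]
= Z && (X || !!Y) && X || Y   [double negation]
= Z && (X || Y) && X || Y   [double negation]
= Z && X || Y   [absorption]

Z && X || Y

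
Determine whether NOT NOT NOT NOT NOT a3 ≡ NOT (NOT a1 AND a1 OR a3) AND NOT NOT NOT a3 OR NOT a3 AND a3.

Yes

E1: NOT NOT NOT NOT NOT a3
    = NOT NOT NOT a3   (double negation)
    = NOT a3   (double negation)
E2: NOT (NOT a1 AND a1 OR a3) AND NOT NOT NOT a3 OR NOT a3 AND a3
    = NOT a3 AND NOT NOT NOT a3 OR NOT a3 AND a3   (complement / identity)
    = NOT a3 AND NOT a3 OR NOT a3 AND a3   (double negation)
    = NOT a3   (distribution)
Both reduce to NOT a3, so they are equivalent.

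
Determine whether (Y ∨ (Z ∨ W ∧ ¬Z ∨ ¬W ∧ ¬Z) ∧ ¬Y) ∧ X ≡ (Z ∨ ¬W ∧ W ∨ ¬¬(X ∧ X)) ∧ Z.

No

E1: (Y ∨ (Z ∨ W ∧ ¬Z ∨ ¬W ∧ ¬Z) ∧ ¬Y) ∧ X
    = (Y ∨ (Z ∨ ¬Z) ∧ ¬Y) ∧ X   [distribution]
    = (Y ∨ ¬Y) ∧ X   [complement / identity]
    = X   [complement / identity]
E2: (Z ∨ ¬W ∧ W ∨ ¬¬(X ∧ X)) ∧ Z
    = (Z ∨ ¬¬(X ∧ X)) ∧ Z   [complement / identity]
    = (Z ∨ ¬¬X) ∧ Z   [idempotence]
    = (Z ∨ X) ∧ Z   [double negation]
    = Z   [absorption]
These differ: at W=0, X=0, Y=1, Z=1, E1 = 0 but E2 = 1.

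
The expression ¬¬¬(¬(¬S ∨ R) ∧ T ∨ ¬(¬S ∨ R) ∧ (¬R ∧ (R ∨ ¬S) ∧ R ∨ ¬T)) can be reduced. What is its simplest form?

¬¬¬(¬(¬S ∨ R) ∧ T ∨ ¬(¬S ∨ R) ∧ (¬R ∧ (R ∨ ¬S) ∧ R ∨ ¬T))
= ¬(¬(¬S ∨ R) ∧ T ∨ ¬(¬S ∨ R) ∧ (¬R ∧ (R ∨ ¬S) ∧ R ∨ ¬T))   (double negation)
= ¬(¬(¬S ∨ R) ∧ T ∨ ¬(¬S ∨ R) ∧ (¬R ∧ R ∨ ¬T))   (absorption)
= ¬(¬(¬S ∨ R) ∧ T ∨ ¬(¬S ∨ R) ∧ ¬T)   (complement / identity)
= ¬¬(¬S ∨ R)   (distribution)
= ¬S ∨ R   (double negation)

¬S ∨ R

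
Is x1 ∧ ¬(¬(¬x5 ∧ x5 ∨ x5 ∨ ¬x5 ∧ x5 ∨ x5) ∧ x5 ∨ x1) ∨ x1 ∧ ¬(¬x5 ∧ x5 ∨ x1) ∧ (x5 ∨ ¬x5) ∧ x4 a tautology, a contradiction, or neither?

x1 ∧ ¬(¬(¬x5 ∧ x5 ∨ x5 ∨ ¬x5 ∧ x5 ∨ x5) ∧ x5 ∨ x1) ∨ x1 ∧ ¬(¬x5 ∧ x5 ∨ x1) ∧ (x5 ∨ ¬x5) ∧ x4
= x1 ∧ ¬(¬(¬x5 ∧ x5 ∨ x5) ∧ x5 ∨ x1) ∨ x1 ∧ ¬(¬x5 ∧ x5 ∨ x1) ∧ (x5 ∨ ¬x5) ∧ x4   [idempotence]
= x1 ∧ ¬(¬x5 ∧ x5 ∨ x1) ∨ x1 ∧ ¬(¬x5 ∧ x5 ∨ x1) ∧ (x5 ∨ ¬x5) ∧ x4   [complement / identity]
= x1 ∧ ¬(¬x5 ∧ x5 ∨ x1) ∨ x1 ∧ ¬(¬x5 ∧ x5 ∨ x1) ∧ x4   [complement / identity]
= x1 ∧ ¬(¬x5 ∧ x5 ∨ x1)   [absorption]
= x1 ∧ ¬x1   [complement / identity]
= False   [complement]

contradiction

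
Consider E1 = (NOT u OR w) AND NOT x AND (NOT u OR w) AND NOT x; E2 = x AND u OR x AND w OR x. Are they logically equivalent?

E1: (NOT u OR w) AND NOT x AND (NOT u OR w) AND NOT x
    = (NOT u OR w) AND NOT x
E2: x AND u OR x AND w OR x
    = x AND u OR x
    = x
These differ: at u=1, w=1, x=1, E1 = 0 but E2 = 1.

No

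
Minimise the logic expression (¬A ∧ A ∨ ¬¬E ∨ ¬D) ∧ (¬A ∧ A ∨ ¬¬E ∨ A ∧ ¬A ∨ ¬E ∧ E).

(¬A ∧ A ∨ ¬¬E ∨ ¬D) ∧ (¬A ∧ A ∨ ¬¬E ∨ A ∧ ¬A ∨ ¬E ∧ E)
= (¬A ∧ A ∨ ¬¬E ∨ ¬D) ∧ (¬A ∧ A ∨ ¬¬E ∨ ¬E ∧ E)   (complement / identity)
= (¬A ∧ A ∨ ¬¬E ∨ ¬D) ∧ (¬A ∧ A ∨ ¬¬E)   (complement / identity)
= ¬A ∧ A ∨ ¬¬E   (absorption)
= ¬¬E   (complement / identity)
= E   (double negation)

E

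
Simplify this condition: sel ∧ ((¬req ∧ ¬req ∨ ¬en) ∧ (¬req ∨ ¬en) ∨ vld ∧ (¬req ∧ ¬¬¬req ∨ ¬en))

sel ∧ ((¬req ∧ ¬req ∨ ¬en) ∧ (¬req ∨ ¬en) ∨ vld ∧ (¬req ∧ ¬¬¬req ∨ ¬en))
= sel ∧ ((¬req ∧ ¬req ∨ ¬en) ∧ (¬req ∨ ¬en) ∨ vld ∧ (¬req ∧ ¬req ∨ ¬en))   — double negation
= sel ∧ (¬req ∨ ¬en ∨ vld) ∧ (¬req ∧ ¬req ∨ ¬en)   — distribution
= sel ∧ (¬req ∨ ¬en ∨ vld) ∧ (¬req ∨ ¬en)   — idempotence
= sel ∧ (¬req ∨ ¬en)   — absorption

sel ∧ (¬req ∨ ¬en)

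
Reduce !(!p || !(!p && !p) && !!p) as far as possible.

false

!(!p || !(!p && !p) && !!p)
= !(!p || !!p && !!p)   (idempotence)
= !(!p || !!p)   (idempotence)
= p && !p   (De Morgan)
= false   (complement)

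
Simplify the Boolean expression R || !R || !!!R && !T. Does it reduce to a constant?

R || !R || !!!R && !T
= R || !R || !R && !T   (double negation)
= R || !R   (absorption)
= true   (complement)

true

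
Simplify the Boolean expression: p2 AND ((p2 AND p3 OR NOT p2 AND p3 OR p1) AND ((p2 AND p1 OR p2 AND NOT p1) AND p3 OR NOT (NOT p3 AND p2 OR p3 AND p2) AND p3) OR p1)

p2 AND (p3 OR p1)

p2 AND ((p2 AND p3 OR NOT p2 AND p3 OR p1) AND ((p2 AND p1 OR p2 AND NOT p1) AND p3 OR NOT (NOT p3 AND p2 OR p3 AND p2) AND p3) OR p1)
= p2 AND ((p2 AND p3 OR NOT p2 AND p3 OR p1) AND (p2 AND p3 OR NOT (NOT p3 AND p2 OR p3 AND p2) AND p3) OR p1)   (distribution)
= p2 AND ((p2 AND p3 OR NOT p2 AND p3 OR p1) AND (p2 AND p3 OR NOT p2 AND p3) OR p1)   (distribution)
= p2 AND (p2 AND p3 OR NOT p2 AND p3 OR p1)   (absorption)
= p2 AND (p3 OR p1)   (distribution)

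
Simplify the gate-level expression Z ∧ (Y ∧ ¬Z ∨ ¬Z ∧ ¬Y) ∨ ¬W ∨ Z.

Z ∧ (Y ∧ ¬Z ∨ ¬Z ∧ ¬Y) ∨ ¬W ∨ Z
= Z ∧ ¬Z ∧ (Y ∨ ¬Y) ∨ ¬W ∨ Z   (distribution)
= Z ∧ ¬Z ∨ ¬W ∨ Z   (complement / identity)
= ¬W ∨ Z   (complement / identity)

¬W ∨ Z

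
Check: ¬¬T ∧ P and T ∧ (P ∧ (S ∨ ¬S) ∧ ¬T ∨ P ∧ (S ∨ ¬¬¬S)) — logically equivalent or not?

E1: ¬¬T ∧ P
    = T ∧ P   [double negation]
E2: T ∧ (P ∧ (S ∨ ¬S) ∧ ¬T ∨ P ∧ (S ∨ ¬¬¬S))
    = T ∧ (P ∧ (S ∨ ¬S) ∧ ¬T ∨ P ∧ (S ∨ ¬S))   [double negation]
    = T ∧ P ∧ (S ∨ ¬S)   [absorption]
    = T ∧ P   [complement / identity]
Both reduce to T ∧ P, so they are equivalent.

Yes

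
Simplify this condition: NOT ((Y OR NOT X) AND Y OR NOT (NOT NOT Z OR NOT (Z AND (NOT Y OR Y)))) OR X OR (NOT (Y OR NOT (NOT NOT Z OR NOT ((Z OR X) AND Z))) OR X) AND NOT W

NOT Y OR X

NOT ((Y OR NOT X) AND Y OR NOT (NOT NOT Z OR NOT (Z AND (NOT Y OR Y)))) OR X OR (NOT (Y OR NOT (NOT NOT Z OR NOT ((Z OR X) AND Z))) OR X) AND NOT W
= NOT ((Y OR NOT X) AND Y OR NOT (NOT NOT Z OR NOT Z)) OR X OR (NOT (Y OR NOT (NOT NOT Z OR NOT ((Z OR X) AND Z))) OR X) AND NOT W
= NOT (Y OR NOT (NOT NOT Z OR NOT Z)) OR X OR (NOT (Y OR NOT (NOT NOT Z OR NOT ((Z OR X) AND Z))) OR X) AND NOT W
= NOT (Y OR NOT (NOT NOT Z OR NOT Z)) OR X OR (NOT (Y OR NOT (NOT NOT Z OR NOT Z)) OR X) AND NOT W
= NOT (Y OR NOT (NOT NOT Z OR NOT Z)) OR X
= NOT (Y OR NOT Z AND Z) OR X
= NOT Y OR X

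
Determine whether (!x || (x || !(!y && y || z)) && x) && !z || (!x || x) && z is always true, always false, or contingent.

(!x || (x || !(!y && y || z)) && x) && !z || (!x || x) && z
= (!x || (x || !z) && x) && !z || (!x || x) && z   (complement / identity)
= (!x || x) && !z || (!x || x) && z   (absorption)
= !x || x   (distribution)
= true   (complement)

always true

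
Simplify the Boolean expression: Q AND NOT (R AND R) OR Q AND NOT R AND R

Q AND NOT R

Q AND NOT (R AND R) OR Q AND NOT R AND R
= Q AND NOT R OR Q AND NOT R AND R   [idempotence]
= Q AND NOT R   [absorption]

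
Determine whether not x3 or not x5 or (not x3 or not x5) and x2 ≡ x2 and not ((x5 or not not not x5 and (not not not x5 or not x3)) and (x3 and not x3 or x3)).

No

E1: not x3 or not x5 or (not x3 or not x5) and x2
    = not x3 or not x5   (absorption)
E2: x2 and not ((x5 or not not not x5 and (not not not x5 or not x3)) and (x3 and not x3 or x3))
    = x2 and not ((x5 or not not not x5 and (not not not x5 or not x3)) and x3)   (complement / identity)
    = x2 and not ((x5 or not not not x5) and x3)   (absorption)
    = x2 and not ((x5 or not x5) and x3)   (double negation)
    = x2 and not x3   (complement / identity)
These differ: at x2=0, x3=0, x5=0, E1 = 1 but E2 = 0.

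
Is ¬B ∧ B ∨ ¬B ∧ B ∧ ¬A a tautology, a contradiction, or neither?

¬B ∧ B ∨ ¬B ∧ B ∧ ¬A
= ¬B ∧ B   (absorption)
= False   (complement)

contradiction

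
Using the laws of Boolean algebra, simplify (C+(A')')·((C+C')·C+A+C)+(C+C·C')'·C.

C+A

(C+(A')')·((C+C')·C+A+C)+(C+C·C')'·C
= (C+(A')')·((C+C')·C+A+C)+C'·C   (complement / identity)
= (C+(A')')·(C+A+C)+C'·C   (complement / identity)
= (C+A)·(C+A+C)+C'·C   (double negation)
= C+A+C'·C   (absorption)
= C+A   (complement / identity)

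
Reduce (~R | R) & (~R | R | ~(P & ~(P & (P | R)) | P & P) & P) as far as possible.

(~R | R) & (~R | R | ~(P & ~(P & (P | R)) | P & P) & P)
= (~R | R) & (~R | R | ~(P & ~P | P & P) & P)
= ~R | R | ~(P & ~P | P & P) & P
= ~R | R | ~P & P
= ~R | R
= 1

1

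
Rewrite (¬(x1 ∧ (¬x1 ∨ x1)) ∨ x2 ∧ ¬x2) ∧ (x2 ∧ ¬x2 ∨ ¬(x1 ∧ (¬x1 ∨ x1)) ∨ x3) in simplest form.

¬x1

(¬(x1 ∧ (¬x1 ∨ x1)) ∨ x2 ∧ ¬x2) ∧ (x2 ∧ ¬x2 ∨ ¬(x1 ∧ (¬x1 ∨ x1)) ∨ x3)
= x2 ∧ ¬x2 ∨ ¬(x1 ∧ (¬x1 ∨ x1)) ∧ (¬(x1 ∧ (¬x1 ∨ x1)) ∨ x3)   — distribution
= ¬(x1 ∧ (¬x1 ∨ x1)) ∧ (¬(x1 ∧ (¬x1 ∨ x1)) ∨ x3)   — complement / identity
= ¬(x1 ∧ (¬x1 ∨ x1))   — absorption
= ¬x1   — complement / identity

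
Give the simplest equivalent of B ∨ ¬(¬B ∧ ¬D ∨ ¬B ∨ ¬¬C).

B ∨ ¬(¬B ∧ ¬D ∨ ¬B ∨ ¬¬C)
= B ∨ ¬(¬B ∨ ¬¬C)   [absorption]
= B ∨ B ∧ ¬C   [De Morgan]
= B   [absorption]

B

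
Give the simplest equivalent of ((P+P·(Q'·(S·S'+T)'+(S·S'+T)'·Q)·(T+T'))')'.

P

((P+P·(Q'·(S·S'+T)'+(S·S'+T)'·Q)·(T+T'))')'
= ((P+P·(S·S'+T)'·(T+T'))')'   [distribution]
= P+P·(S·S'+T)'·(T+T')   [double negation]
= P+P·(S·S'+T)'   [complement / identity]
= P+P·T'   [complement / identity]
= P   [absorption]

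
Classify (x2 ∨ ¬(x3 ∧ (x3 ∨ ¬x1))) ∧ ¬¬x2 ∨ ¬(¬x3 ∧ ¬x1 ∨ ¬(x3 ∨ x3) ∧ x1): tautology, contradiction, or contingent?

contingent

(x2 ∨ ¬(x3 ∧ (x3 ∨ ¬x1))) ∧ ¬¬x2 ∨ ¬(¬x3 ∧ ¬x1 ∨ ¬(x3 ∨ x3) ∧ x1)
= (x2 ∨ ¬x3) ∧ ¬¬x2 ∨ ¬(¬x3 ∧ ¬x1 ∨ ¬(x3 ∨ x3) ∧ x1)   (absorption)
= (x2 ∨ ¬x3) ∧ ¬¬x2 ∨ ¬(¬x3 ∧ ¬x1 ∨ ¬x3 ∧ x1)   (idempotence)
= (x2 ∨ ¬x3) ∧ x2 ∨ ¬(¬x3 ∧ ¬x1 ∨ ¬x3 ∧ x1)   (double negation)
= (x2 ∨ ¬x3) ∧ x2 ∨ ¬¬x3   (distribution)
= x2 ∨ ¬¬x3   (absorption)
= x2 ∨ x3   (double negation)
This depends on x2, x3, so it is not a constant.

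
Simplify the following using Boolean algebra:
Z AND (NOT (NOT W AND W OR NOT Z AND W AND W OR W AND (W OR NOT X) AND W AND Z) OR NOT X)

Z AND (NOT W OR NOT X)

Z AND (NOT (NOT W AND W OR NOT Z AND W AND W OR W AND (W OR NOT X) AND W AND Z) OR NOT X)
= Z AND (NOT (NOT W AND W OR NOT Z AND W AND W OR W AND W AND Z) OR NOT X)   — absorption
= Z AND (NOT (NOT W AND W OR (NOT Z OR Z) AND W AND W) OR NOT X)   — distribution
= Z AND (NOT (NOT W AND W OR W AND W) OR NOT X)   — complement / identity
= Z AND (NOT W OR NOT X)   — distribution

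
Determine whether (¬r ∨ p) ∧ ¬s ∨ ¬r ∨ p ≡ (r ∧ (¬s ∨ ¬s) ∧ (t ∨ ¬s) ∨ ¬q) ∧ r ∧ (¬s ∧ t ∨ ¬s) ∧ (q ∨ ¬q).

E1: (¬r ∨ p) ∧ ¬s ∨ ¬r ∨ p
    = ¬r ∨ p   — absorption
E2: (r ∧ (¬s ∨ ¬s) ∧ (t ∨ ¬s) ∨ ¬q) ∧ r ∧ (¬s ∧ t ∨ ¬s) ∧ (q ∨ ¬q)
    = (r ∧ (¬s ∧ t ∨ ¬s) ∨ ¬q) ∧ r ∧ (¬s ∧ t ∨ ¬s) ∧ (q ∨ ¬q)   — distribution
    = (r ∧ (¬s ∧ t ∨ ¬s) ∨ ¬q) ∧ r ∧ (¬s ∧ t ∨ ¬s)   — complement / identity
    = r ∧ (¬s ∧ t ∨ ¬s)   — absorption
    = r ∧ ¬s   — absorption
These differ: at p=1, q=0, r=0, s=1, t=0, E1 = 1 but E2 = 0.

No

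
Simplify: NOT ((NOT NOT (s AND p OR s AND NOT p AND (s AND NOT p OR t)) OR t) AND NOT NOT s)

NOT s

NOT ((NOT NOT (s AND p OR s AND NOT p AND (s AND NOT p OR t)) OR t) AND NOT NOT s)
= NOT ((NOT NOT (s AND p OR s AND NOT p) OR t) AND NOT NOT s)
= NOT ((NOT NOT s OR t) AND NOT NOT s)
= NOT NOT NOT s
= NOT s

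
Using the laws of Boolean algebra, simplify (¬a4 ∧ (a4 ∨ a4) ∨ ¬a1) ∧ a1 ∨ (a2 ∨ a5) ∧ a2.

(¬a4 ∧ (a4 ∨ a4) ∨ ¬a1) ∧ a1 ∨ (a2 ∨ a5) ∧ a2
= (¬a4 ∧ a4 ∨ ¬a1) ∧ a1 ∨ (a2 ∨ a5) ∧ a2
= ¬a1 ∧ a1 ∨ (a2 ∨ a5) ∧ a2
= ¬a1 ∧ a1 ∨ a2
= a2

a2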